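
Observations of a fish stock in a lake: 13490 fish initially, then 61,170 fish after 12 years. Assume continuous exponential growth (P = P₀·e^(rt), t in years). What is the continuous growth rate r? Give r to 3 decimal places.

r ≈ 0.126 per year

61170 = 13490 · e^(r·12)
e^(12r) = 61170/13490 = 4.53447
r = ln(4.53447) / 12 = 1.51171 / 12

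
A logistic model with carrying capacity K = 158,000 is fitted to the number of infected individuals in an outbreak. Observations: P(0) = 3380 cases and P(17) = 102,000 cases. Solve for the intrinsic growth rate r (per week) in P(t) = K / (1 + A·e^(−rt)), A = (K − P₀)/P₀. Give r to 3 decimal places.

r ≈ 0.260 per week

A = (158000 − 3380)/3380 = 45.74556
102000 = 158000/(1 + 45.74556·e^(−r·17)) → e^(−17r) = (1.54902 − 1)/45.74556 = 0.012002
r = −ln(0.012002)/17 = 4.42272/17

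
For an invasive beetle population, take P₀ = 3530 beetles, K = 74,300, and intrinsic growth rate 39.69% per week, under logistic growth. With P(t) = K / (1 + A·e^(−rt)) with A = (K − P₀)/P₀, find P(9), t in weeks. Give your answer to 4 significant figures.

≈ 47,530 beetles

A = (74300 − 3530)/3530 = 20.04816
P(9) = 74300 / (1 + 20.04816·e^(−0.3969·9)) = 74300 / (1 + 20.04816·0.028097)
= 74300 / 1.56329 ≈ 47528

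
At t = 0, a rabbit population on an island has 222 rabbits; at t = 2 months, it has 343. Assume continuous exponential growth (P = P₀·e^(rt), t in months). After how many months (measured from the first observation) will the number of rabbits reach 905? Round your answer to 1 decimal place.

t ≈ 6.5 months

r = ln(343/222) / 2 ≈ 0.217527 per month
t = ln(905/222) / r = 1.40526 / 0.217527 ≈ 6.46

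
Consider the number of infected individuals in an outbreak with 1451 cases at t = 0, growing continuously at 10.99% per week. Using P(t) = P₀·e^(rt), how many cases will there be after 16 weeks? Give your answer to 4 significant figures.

≈ 8,420 cases

P(16) = 1451 · e^(0.1099·16) = 1451 · e^(1.7584)
= 1451 · 5.80314 ≈ 8420.36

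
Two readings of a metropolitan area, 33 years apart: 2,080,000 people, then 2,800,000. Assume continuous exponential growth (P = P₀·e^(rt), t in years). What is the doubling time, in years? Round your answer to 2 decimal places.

r = ln(2800000/2080000) / 33 = ln(1.34615) / 33 ≈ 0.009008 per year
doubling time = ln 2 / |r| = 0.69315 / 0.009008

doubling time ≈ 76.95 years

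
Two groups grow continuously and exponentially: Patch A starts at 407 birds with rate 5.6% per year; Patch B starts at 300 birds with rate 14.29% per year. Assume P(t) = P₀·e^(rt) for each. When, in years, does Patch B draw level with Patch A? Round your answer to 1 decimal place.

407·e^(0.056t) = 300·e^(0.1429t)
407/300 = e^((0.1429 − 0.056)t) → ln(1.35667) = 0.0869·t
t = 0.30503 / 0.0869

t ≈ 3.5 years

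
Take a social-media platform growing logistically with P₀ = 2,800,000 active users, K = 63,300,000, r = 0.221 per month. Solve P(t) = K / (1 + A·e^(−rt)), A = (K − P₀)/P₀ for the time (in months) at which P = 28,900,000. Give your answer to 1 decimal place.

t ≈ 13.1 months

A = (63300000 − 2800000)/2800000 = 21.60714
28900000 = 63300000/(1 + 21.60714·e^(−0.221t)) → 1 + 21.60714·e^(−0.221t) = 2.19031
e^(−0.221t) = 0.055089 → t = ln(18.15251)/0.221 = 2.89881/0.221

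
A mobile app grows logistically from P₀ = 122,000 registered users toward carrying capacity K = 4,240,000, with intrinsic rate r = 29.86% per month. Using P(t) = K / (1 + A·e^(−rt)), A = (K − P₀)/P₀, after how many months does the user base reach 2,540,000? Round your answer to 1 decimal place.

A = (4240000 − 122000)/122000 = 33.7541
2540000 = 4240000/(1 + 33.7541·e^(−0.2986t)) → 1 + 33.7541·e^(−0.2986t) = 1.66929
e^(−0.2986t) = 0.019828 → t = ln(50.43259)/0.2986 = 3.92064/0.2986

t ≈ 13.1 months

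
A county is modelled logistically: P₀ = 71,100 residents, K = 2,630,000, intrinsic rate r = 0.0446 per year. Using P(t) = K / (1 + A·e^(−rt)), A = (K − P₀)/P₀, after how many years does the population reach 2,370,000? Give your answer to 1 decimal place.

t ≈ 129.9 years

A = (2630000 − 71100)/71100 = 35.99015
2370000 = 2630000/(1 + 35.99015·e^(−0.0446t)) → 1 + 35.99015·e^(−0.0446t) = 1.1097
e^(−0.0446t) = 0.003048 → t = ln(328.0641)/0.0446 = 5.79321/0.0446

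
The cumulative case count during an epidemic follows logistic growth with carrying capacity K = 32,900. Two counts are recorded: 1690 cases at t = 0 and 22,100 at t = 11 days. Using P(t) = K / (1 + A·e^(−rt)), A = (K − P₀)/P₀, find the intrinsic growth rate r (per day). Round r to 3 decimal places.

r ≈ 0.330 per day

A = (32900 − 1690)/1690 = 18.46746
22100 = 32900/(1 + 18.46746·e^(−r·11)) → e^(−11r) = (1.48869 − 1)/18.46746 = 0.026462
r = −ln(0.026462)/11 = 3.63204/11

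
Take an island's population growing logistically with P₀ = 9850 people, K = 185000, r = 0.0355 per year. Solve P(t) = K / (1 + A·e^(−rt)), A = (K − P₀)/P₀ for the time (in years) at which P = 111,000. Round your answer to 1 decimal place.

t ≈ 92.5 years

A = (185000 − 9850)/9850 = 17.78173
111000 = 185000/(1 + 17.78173·e^(−0.0355t)) → 1 + 17.78173·e^(−0.0355t) = 1.66667
e^(−0.0355t) = 0.037492 → t = ln(26.67259)/0.0355 = 3.28364/0.0355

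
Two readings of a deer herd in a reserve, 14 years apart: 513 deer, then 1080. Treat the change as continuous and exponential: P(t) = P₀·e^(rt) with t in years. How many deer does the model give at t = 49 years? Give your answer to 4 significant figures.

r = ln(1080/513) / 14 ≈ 0.053174 per year
P(49) = 513 · e^(0.053174·49) = 513 · 13.53856 ≈ 6945.28

≈ 6,945 deer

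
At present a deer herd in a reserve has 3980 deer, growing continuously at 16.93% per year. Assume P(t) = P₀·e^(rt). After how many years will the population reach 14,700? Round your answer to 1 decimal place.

14700 = 3980 · e^(0.1693·t)
t = ln(14700/3980) / 0.1693 = ln(3.69347) / 0.1693 = 1.30657 / 0.1693

t ≈ 7.7 years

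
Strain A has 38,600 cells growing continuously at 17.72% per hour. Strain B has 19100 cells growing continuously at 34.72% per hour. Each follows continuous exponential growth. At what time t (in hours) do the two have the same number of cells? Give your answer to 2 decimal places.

t ≈ 4.14 hours

38600·e^(0.1772t) = 19100·e^(0.3472t)
38600/19100 = e^((0.3472 − 0.1772)t) → ln(2.02094) = 0.17·t
t = 0.70356 / 0.17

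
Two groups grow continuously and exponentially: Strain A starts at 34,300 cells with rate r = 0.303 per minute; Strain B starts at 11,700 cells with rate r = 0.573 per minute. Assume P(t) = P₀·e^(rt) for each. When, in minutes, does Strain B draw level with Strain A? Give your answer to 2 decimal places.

t ≈ 3.98 minutes

34300·e^(0.303t) = 11700·e^(0.573t)
34300/11700 = e^((0.573 − 0.303)t) → ln(2.93162) = 0.27·t
t = 1.07556 / 0.27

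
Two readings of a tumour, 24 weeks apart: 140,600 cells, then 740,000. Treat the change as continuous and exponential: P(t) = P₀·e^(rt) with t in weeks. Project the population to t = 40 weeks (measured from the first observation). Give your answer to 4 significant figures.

≈ 2,239,000 cells

r = ln(740000/140600) / 24 ≈ 0.069197 per week
P(40) = 140600 · e^(0.069197·40) = 140600 · 15.92492 ≈ 2239044.13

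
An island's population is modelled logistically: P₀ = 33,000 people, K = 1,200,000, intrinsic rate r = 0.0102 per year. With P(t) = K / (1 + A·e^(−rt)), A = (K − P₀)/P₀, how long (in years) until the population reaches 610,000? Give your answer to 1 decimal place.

A = (1200000 − 33000)/33000 = 35.36364
610000 = 1200000/(1 + 35.36364·e^(−0.0102t)) → 1 + 35.36364·e^(−0.0102t) = 1.96721
e^(−0.0102t) = 0.02735 → t = ln(36.5624)/0.0102 = 3.59902/0.0102

t ≈ 352.8 years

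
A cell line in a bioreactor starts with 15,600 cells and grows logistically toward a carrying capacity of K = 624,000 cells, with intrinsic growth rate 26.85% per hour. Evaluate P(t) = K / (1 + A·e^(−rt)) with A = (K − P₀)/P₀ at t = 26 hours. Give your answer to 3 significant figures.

A = (624000 − 15600)/15600 = 39
P(26) = 624000 / (1 + 39·e^(−0.2685·26)) = 624000 / (1 + 39·0.000929)
= 624000 / 1.03625 ≈ 602173.87

≈ 602,000 cells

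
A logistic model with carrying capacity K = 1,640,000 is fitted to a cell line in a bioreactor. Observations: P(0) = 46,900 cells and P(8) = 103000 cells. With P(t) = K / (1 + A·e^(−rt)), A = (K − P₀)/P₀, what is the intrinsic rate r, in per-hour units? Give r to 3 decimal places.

r ≈ 0.103 per hour

A = (1640000 − 46900)/46900 = 33.96802
103000 = 1640000/(1 + 33.96802·e^(−r·8)) → e^(−8r) = (15.92233 − 1)/33.96802 = 0.439305
r = −ln(0.439305)/8 = 0.82256/8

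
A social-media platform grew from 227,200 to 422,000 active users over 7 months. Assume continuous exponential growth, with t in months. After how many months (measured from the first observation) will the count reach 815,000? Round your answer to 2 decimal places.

r = ln(422000/227200) / 7 ≈ 0.088454 per month
t = ln(815000/227200) / r = 1.27736 / 0.088454 ≈ 14.441

t ≈ 14.44 months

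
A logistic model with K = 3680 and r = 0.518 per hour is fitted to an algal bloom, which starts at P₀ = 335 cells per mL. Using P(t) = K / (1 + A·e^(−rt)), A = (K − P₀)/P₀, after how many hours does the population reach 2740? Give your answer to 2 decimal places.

t ≈ 6.51 hours

A = (3680 − 335)/335 = 9.98507
2740 = 3680/(1 + 9.98507·e^(−0.518t)) → 1 + 9.98507·e^(−0.518t) = 1.34307
e^(−0.518t) = 0.034358 → t = ln(29.10543)/0.518 = 3.37092/0.518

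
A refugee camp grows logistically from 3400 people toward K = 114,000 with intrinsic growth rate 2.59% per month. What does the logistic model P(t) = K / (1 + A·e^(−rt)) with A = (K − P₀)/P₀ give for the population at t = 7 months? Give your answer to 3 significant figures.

A = (114000 − 3400)/3400 = 32.52941
P(7) = 114000 / (1 + 32.52941·e^(−0.0259·7)) = 114000 / (1 + 32.52941·0.834185)
= 114000 / 28.13555 ≈ 4051.81

≈ 4,050 people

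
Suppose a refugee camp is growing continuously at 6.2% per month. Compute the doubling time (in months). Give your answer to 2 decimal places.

doubling time = ln(2) / |r| = 0.69315 / 0.062

doubling time ≈ 11.18 months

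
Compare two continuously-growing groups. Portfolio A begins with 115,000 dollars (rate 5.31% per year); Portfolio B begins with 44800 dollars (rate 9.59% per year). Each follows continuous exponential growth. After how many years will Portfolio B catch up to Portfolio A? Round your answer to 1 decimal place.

t ≈ 22.0 years

115000·e^(0.0531t) = 44800·e^(0.0959t)
115000/44800 = e^((0.0959 − 0.0531)t) → ln(2.56696) = 0.0428·t
t = 0.94272 / 0.0428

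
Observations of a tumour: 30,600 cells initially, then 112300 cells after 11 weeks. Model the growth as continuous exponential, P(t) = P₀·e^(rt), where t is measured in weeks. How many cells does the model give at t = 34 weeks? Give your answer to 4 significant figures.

r = ln(112300/30600) / 11 ≈ 0.118198 per week
P(34) = 30600 · e^(0.118198·34) = 30600 · 55.62981 ≈ 1702272.14

≈ 1,702,000 cells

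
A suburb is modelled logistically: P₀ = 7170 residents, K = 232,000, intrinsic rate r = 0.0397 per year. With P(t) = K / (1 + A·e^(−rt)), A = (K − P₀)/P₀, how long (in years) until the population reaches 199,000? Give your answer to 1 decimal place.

A = (232000 − 7170)/7170 = 31.35704
199000 = 232000/(1 + 31.35704·e^(−0.0397t)) → 1 + 31.35704·e^(−0.0397t) = 1.16583
e^(−0.0397t) = 0.005288 → t = ln(189.09247)/0.0397 = 5.24224/0.0397

t ≈ 132.0 years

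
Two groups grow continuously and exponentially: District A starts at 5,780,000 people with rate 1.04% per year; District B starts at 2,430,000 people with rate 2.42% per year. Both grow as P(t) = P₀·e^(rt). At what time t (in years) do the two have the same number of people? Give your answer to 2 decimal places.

5780000·e^(0.0104t) = 2430000·e^(0.0242t)
5780000/2430000 = e^((0.0242 − 0.0104)t) → ln(2.3786) = 0.0138·t
t = 0.86651 / 0.0138

t ≈ 62.79 years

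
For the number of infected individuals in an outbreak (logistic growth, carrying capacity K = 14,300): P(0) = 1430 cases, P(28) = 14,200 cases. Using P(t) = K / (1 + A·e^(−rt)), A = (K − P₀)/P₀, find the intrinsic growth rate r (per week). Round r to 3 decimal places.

A = (14300 − 1430)/1430 = 9
14200 = 14300/(1 + 9·e^(−r·28)) → e^(−28r) = (1.00704 − 1)/9 = 0.000782
r = −ln(0.000782)/28 = 7.15305/28

r ≈ 0.255 per week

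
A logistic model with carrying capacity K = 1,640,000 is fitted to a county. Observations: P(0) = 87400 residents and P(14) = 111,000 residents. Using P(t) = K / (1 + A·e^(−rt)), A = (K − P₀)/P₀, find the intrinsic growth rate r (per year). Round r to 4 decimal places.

r ≈ 0.0182 per year

A = (1640000 − 87400)/87400 = 17.7643
111000 = 1640000/(1 + 17.7643·e^(−r·14)) → e^(−14r) = (14.77477 − 1)/17.7643 = 0.775419
r = −ln(0.775419)/14 = 0.25435/14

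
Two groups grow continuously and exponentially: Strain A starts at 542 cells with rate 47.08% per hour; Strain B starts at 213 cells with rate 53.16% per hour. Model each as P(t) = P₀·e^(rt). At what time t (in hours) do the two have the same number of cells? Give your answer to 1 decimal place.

542·e^(0.4708t) = 213·e^(0.5316t)
542/213 = e^((0.5316 − 0.4708)t) → ln(2.5446) = 0.0608·t
t = 0.93397 / 0.0608

t ≈ 15.4 hours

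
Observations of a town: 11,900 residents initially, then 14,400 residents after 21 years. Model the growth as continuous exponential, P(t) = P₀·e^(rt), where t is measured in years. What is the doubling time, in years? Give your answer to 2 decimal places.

r = ln(14400/11900) / 21 = ln(1.21008) / 21 ≈ 0.00908 per year
doubling time = ln 2 / |r| = 0.69315 / 0.00908

doubling time ≈ 76.33 years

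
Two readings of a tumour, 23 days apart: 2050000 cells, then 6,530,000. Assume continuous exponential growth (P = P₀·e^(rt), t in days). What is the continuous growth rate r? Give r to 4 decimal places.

6530000 = 2050000 · e^(r·23)
e^(23r) = 6530000/2050000 = 3.18537
r = ln(3.18537) / 23 = 1.15857 / 23

r ≈ 0.0504 per day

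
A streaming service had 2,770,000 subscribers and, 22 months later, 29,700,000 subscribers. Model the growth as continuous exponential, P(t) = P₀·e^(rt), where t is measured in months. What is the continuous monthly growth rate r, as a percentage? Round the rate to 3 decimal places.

29700000 = 2770000 · e^(r·22)
e^(22r) = 29700000/2770000 = 10.72202
r = ln(10.72202) / 22 = 2.3723 / 22

r ≈ 10.783% per month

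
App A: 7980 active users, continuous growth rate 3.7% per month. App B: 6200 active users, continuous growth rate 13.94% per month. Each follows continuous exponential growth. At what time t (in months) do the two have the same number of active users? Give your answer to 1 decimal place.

t ≈ 2.5 months

7980·e^(0.037t) = 6200·e^(0.1394t)
7980/6200 = e^((0.1394 − 0.037)t) → ln(1.2871) = 0.1024·t
t = 0.25239 / 0.1024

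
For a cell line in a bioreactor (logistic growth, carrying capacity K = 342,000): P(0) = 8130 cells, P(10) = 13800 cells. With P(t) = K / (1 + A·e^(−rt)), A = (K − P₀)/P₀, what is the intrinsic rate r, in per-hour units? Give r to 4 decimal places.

r ≈ 0.0546 per hour

A = (342000 − 8130)/8130 = 41.06642
13800 = 342000/(1 + 41.06642·e^(−r·10)) → e^(−10r) = (24.78261 − 1)/41.06642 = 0.579125
r = −ln(0.579125)/10 = 0.54624/10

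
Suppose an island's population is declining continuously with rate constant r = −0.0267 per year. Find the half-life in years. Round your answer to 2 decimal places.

half-life = ln(2) / |r| = 0.69315 / 0.0267

half-life ≈ 25.96 years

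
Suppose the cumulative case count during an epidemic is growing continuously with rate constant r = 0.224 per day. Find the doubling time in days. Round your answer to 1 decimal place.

doubling time ≈ 3.1 days

doubling time = ln(2) / |r| = 0.69315 / 0.224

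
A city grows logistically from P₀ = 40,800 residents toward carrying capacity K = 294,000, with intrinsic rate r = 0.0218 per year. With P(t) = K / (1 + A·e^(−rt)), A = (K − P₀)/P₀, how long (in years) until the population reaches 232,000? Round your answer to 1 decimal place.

t ≈ 144.3 years

A = (294000 − 40800)/40800 = 6.20588
232000 = 294000/(1 + 6.20588·e^(−0.0218t)) → 1 + 6.20588·e^(−0.0218t) = 1.26724
e^(−0.0218t) = 0.043063 → t = ln(23.22201)/0.0218 = 3.1451/0.0218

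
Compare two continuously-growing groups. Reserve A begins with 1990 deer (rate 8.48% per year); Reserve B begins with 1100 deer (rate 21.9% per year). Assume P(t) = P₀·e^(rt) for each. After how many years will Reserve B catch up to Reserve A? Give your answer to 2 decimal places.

t ≈ 4.42 years

1990·e^(0.0848t) = 1100·e^(0.219t)
1990/1100 = e^((0.219 − 0.0848)t) → ln(1.80909) = 0.1342·t
t = 0.59282 / 0.1342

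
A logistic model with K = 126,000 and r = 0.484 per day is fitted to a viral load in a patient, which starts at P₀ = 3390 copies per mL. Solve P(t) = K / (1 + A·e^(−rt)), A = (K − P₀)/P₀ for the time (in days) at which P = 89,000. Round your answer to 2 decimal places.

t ≈ 9.23 days

A = (126000 − 3390)/3390 = 36.16814
89000 = 126000/(1 + 36.16814·e^(−0.484t)) → 1 + 36.16814·e^(−0.484t) = 1.41573
e^(−0.484t) = 0.011494 → t = ln(86.99904)/0.484 = 4.4659/0.484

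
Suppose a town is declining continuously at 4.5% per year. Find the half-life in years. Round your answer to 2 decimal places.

half-life = ln(2) / |r| = 0.69315 / 0.045

half-life ≈ 15.40 years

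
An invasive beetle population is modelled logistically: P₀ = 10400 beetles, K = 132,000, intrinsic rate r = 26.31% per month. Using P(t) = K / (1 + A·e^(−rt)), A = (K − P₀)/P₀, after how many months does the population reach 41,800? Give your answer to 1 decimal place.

A = (132000 − 10400)/10400 = 11.69231
41800 = 132000/(1 + 11.69231·e^(−0.2631t)) → 1 + 11.69231·e^(−0.2631t) = 3.15789
e^(−0.2631t) = 0.184557 → t = ln(5.41839)/0.2631 = 1.6898/0.2631

t ≈ 6.4 months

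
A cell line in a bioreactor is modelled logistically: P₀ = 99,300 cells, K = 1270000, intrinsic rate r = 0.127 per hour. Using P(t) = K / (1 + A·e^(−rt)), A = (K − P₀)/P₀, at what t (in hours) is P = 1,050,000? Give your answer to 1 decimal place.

A = (1270000 − 99300)/99300 = 11.78953
1050000 = 1270000/(1 + 11.78953·e^(−0.127t)) → 1 + 11.78953·e^(−0.127t) = 1.20952
e^(−0.127t) = 0.017772 → t = ln(56.2682)/0.127 = 4.03013/0.127

t ≈ 31.7 hours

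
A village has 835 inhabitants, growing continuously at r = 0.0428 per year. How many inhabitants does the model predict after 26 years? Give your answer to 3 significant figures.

P(26) = 835 · e^(0.0428·26) = 835 · e^(1.1128)
= 835 · 3.04287 ≈ 2540.79

≈ 2,540 inhabitants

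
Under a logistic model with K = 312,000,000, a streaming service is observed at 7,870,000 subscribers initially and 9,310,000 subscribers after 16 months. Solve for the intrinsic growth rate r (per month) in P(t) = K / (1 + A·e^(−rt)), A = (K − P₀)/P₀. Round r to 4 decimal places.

r ≈ 0.0108 per month

A = (312000000 − 7870000)/7870000 = 38.64422
9310000 = 312000000/(1 + 38.64422·e^(−r·16)) → e^(−16r) = (33.51235 − 1)/38.64422 = 0.841325
r = −ln(0.841325)/16 = 0.17278/16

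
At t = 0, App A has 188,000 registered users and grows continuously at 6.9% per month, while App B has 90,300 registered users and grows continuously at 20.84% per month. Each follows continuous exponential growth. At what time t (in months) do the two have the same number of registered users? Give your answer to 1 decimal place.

188000·e^(0.069t) = 90300·e^(0.2084t)
188000/90300 = e^((0.2084 − 0.069)t) → ln(2.08195) = 0.1394·t
t = 0.7333 / 0.1394

t ≈ 5.3 months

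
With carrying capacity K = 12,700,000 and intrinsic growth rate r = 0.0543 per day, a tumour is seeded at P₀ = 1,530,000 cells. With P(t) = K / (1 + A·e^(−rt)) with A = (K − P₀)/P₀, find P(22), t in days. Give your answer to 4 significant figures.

A = (12700000 − 1530000)/1530000 = 7.30065
P(22) = 12700000 / (1 + 7.30065·e^(−0.0543·22)) = 12700000 / (1 + 7.30065·0.302825)
= 12700000 / 3.21082 ≈ 3955374.82

≈ 3,955,000 cells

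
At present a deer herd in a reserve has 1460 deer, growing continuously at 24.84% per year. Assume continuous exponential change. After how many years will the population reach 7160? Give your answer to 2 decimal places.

t ≈ 6.40 years

7160 = 1460 · e^(0.2484·t)
t = ln(7160/1460) / 0.2484 = ln(4.90411) / 0.2484 = 1.59007 / 0.2484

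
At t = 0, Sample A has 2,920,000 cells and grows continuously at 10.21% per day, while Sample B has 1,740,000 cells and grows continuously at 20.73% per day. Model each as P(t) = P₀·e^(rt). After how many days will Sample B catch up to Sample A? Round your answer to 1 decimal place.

2920000·e^(0.1021t) = 1740000·e^(0.2073t)
2920000/1740000 = e^((0.2073 − 0.1021)t) → ln(1.67816) = 0.1052·t
t = 0.5177 / 0.1052

t ≈ 4.9 days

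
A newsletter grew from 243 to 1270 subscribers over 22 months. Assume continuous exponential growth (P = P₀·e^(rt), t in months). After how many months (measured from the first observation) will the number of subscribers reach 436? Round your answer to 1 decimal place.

t ≈ 7.8 months

r = ln(1270/243) / 22 ≈ 0.075169 per month
t = ln(436/243) / r = 0.58458 / 0.075169 ≈ 7.777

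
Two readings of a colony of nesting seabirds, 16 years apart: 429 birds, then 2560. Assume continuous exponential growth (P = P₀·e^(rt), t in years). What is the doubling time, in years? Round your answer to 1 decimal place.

r = ln(2560/429) / 16 = ln(5.96737) / 16 ≈ 0.111644 per year
doubling time = ln 2 / |r| = 0.69315 / 0.111644

doubling time ≈ 6.2 years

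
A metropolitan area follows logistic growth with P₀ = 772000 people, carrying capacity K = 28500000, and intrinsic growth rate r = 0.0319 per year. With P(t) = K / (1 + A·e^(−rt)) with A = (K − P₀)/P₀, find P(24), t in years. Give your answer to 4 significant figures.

≈ 1,610,000 people

A = (28500000 − 772000)/772000 = 35.9171
P(24) = 28500000 / (1 + 35.9171·e^(−0.0319·24)) = 28500000 / (1 + 35.9171·0.465055)
= 28500000 / 17.70342 ≈ 1609858.48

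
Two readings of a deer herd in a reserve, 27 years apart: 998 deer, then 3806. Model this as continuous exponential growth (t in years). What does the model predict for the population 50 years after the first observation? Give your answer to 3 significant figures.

r = ln(3806/998) / 27 ≈ 0.049577 per year
P(50) = 998 · e^(0.049577·50) = 998 · 11.92758 ≈ 11903.72

≈ 11,900 deer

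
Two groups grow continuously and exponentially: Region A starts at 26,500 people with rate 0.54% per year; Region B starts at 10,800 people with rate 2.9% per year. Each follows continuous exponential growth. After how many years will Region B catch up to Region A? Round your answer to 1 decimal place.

t ≈ 38.0 years

26500·e^(0.0054t) = 10800·e^(0.029t)
26500/10800 = e^((0.029 − 0.0054)t) → ln(2.4537) = 0.0236·t
t = 0.8976 / 0.0236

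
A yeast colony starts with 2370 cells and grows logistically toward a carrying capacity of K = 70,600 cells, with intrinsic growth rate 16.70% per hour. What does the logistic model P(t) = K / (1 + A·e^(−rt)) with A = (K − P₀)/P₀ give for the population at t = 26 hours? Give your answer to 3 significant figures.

A = (70600 − 2370)/2370 = 28.78903
P(26) = 70600 / (1 + 28.78903·e^(−0.167·26)) = 70600 / (1 + 28.78903·0.01301)
= 70600 / 1.37456 ≈ 51361.92

≈ 51,400 cells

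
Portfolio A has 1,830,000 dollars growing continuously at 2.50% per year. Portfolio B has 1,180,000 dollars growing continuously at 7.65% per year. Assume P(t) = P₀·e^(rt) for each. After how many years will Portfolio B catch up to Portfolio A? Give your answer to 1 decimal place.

1830000·e^(0.025t) = 1180000·e^(0.0765t)
1830000/1180000 = e^((0.0765 − 0.025)t) → ln(1.55085) = 0.0515·t
t = 0.4388 / 0.0515

t ≈ 8.5 years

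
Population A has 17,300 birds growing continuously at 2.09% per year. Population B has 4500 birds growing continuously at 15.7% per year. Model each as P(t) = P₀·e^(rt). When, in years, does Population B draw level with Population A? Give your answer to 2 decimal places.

t ≈ 9.89 years

17300·e^(0.0209t) = 4500·e^(0.157t)
17300/4500 = e^((0.157 − 0.0209)t) → ln(3.84444) = 0.1361·t
t = 1.34663 / 0.1361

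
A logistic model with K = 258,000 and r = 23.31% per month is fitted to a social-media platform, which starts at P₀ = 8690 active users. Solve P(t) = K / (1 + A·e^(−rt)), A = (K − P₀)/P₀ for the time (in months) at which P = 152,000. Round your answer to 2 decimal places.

A = (258000 − 8690)/8690 = 28.6893
152000 = 258000/(1 + 28.6893·e^(−0.2331t)) → 1 + 28.6893·e^(−0.2331t) = 1.69737
e^(−0.2331t) = 0.024308 → t = ln(41.13937)/0.2331 = 3.71697/0.2331

t ≈ 15.95 months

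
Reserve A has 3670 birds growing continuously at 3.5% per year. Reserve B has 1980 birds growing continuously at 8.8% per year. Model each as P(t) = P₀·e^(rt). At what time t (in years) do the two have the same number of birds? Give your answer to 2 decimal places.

t ≈ 11.64 years

3670·e^(0.035t) = 1980·e^(0.088t)
3670/1980 = e^((0.088 − 0.035)t) → ln(1.85354) = 0.053·t
t = 0.61709 / 0.053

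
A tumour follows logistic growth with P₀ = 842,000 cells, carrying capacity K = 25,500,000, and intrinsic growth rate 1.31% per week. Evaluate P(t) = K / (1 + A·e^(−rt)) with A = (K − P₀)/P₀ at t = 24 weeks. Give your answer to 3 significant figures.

≈ 1,140,000 cells

A = (25500000 − 842000)/842000 = 29.28504
P(24) = 25500000 / (1 + 29.28504·e^(−0.0131·24)) = 25500000 / (1 + 29.28504·0.730227)
= 25500000 / 22.38472 ≈ 1139169.93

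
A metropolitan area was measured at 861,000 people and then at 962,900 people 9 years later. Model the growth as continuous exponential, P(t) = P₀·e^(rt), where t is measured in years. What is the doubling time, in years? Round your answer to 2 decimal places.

doubling time ≈ 55.77 years

r = ln(962900/861000) / 9 = ln(1.11835) / 9 ≈ 0.012428 per year
doubling time = ln 2 / |r| = 0.69315 / 0.012428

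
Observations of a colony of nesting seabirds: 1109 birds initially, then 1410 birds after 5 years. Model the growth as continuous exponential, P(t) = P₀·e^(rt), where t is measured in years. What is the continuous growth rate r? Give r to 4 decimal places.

r ≈ 0.0480 per year

1410 = 1109 · e^(r·5)
e^(5r) = 1410/1109 = 1.27142
r = ln(1.27142) / 5 = 0.24013 / 5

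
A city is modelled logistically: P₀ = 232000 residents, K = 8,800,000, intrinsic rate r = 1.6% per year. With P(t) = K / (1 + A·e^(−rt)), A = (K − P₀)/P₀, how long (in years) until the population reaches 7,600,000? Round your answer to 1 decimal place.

t ≈ 340.9 years

A = (8800000 − 232000)/232000 = 36.93103
7600000 = 8800000/(1 + 36.93103·e^(−0.016t)) → 1 + 36.93103·e^(−0.016t) = 1.15789
e^(−0.016t) = 0.004275 → t = ln(233.89655)/0.016 = 5.45488/0.016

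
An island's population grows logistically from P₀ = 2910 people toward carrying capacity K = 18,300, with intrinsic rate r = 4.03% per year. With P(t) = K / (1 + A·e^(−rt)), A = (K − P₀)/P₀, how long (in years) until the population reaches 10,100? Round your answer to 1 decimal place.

t ≈ 46.5 years

A = (18300 − 2910)/2910 = 5.28866
10100 = 18300/(1 + 5.28866·e^(−0.0403t)) → 1 + 5.28866·e^(−0.0403t) = 1.81188
e^(−0.0403t) = 0.153514 → t = ln(6.51408)/0.0403 = 1.87397/0.0403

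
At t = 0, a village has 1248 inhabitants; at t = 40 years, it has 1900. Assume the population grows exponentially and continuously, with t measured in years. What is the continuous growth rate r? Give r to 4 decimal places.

r ≈ 0.0105 per year

1900 = 1248 · e^(r·40)
e^(40r) = 1900/1248 = 1.52244
r = ln(1.52244) / 40 = 0.42031 / 40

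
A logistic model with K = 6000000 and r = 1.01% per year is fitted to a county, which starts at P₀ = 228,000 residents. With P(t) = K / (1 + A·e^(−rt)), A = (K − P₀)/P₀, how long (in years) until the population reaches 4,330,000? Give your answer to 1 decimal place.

A = (6000000 − 228000)/228000 = 25.31579
4330000 = 6000000/(1 + 25.31579·e^(−0.0101t)) → 1 + 25.31579·e^(−0.0101t) = 1.38568
e^(−0.0101t) = 0.015235 → t = ln(65.63914)/0.0101 = 4.18417/0.0101

t ≈ 414.3 years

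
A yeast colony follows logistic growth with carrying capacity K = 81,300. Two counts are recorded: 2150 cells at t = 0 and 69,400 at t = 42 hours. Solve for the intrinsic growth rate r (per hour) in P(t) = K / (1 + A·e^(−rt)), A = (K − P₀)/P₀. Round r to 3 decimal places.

r ≈ 0.128 per hour

A = (81300 − 2150)/2150 = 36.81395
69400 = 81300/(1 + 36.81395·e^(−r·42)) → e^(−42r) = (1.17147 − 1)/36.81395 = 0.004658
r = −ln(0.004658)/42 = 5.36923/42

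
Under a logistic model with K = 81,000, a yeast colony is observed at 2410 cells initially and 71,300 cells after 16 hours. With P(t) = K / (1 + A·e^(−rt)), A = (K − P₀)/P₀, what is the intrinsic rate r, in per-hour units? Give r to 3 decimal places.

A = (81000 − 2410)/2410 = 32.60996
71300 = 81000/(1 + 32.60996·e^(−r·16)) → e^(−16r) = (1.13604 − 1)/32.60996 = 0.004172
r = −ln(0.004172)/16 = 5.47939/16

r ≈ 0.342 per hour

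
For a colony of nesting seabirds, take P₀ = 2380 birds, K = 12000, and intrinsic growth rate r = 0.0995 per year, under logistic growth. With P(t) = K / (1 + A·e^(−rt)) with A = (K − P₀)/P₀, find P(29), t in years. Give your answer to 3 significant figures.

A = (12000 − 2380)/2380 = 4.04202
P(29) = 12000 / (1 + 4.04202·e^(−0.0995·29)) = 12000 / (1 + 4.04202·0.055827)
= 12000 / 1.22565 ≈ 9790.7

≈ 9,790 birds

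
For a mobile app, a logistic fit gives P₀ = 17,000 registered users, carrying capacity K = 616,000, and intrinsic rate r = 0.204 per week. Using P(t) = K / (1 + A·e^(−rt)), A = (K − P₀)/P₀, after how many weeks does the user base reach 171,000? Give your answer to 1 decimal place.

A = (616000 − 17000)/17000 = 35.23529
171000 = 616000/(1 + 35.23529·e^(−0.204t)) → 1 + 35.23529·e^(−0.204t) = 3.60234
e^(−0.204t) = 0.073856 → t = ln(13.53985)/0.204 = 2.60564/0.204

t ≈ 12.8 weeks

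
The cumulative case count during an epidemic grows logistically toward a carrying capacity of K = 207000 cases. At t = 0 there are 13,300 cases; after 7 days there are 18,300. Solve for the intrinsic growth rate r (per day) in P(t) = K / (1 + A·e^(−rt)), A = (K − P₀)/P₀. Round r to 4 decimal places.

r ≈ 0.0493 per day

A = (207000 − 13300)/13300 = 14.56391
18300 = 207000/(1 + 14.56391·e^(−r·7)) → e^(−7r) = (11.31148 − 1)/14.56391 = 0.708016
r = −ln(0.708016)/7 = 0.34529/7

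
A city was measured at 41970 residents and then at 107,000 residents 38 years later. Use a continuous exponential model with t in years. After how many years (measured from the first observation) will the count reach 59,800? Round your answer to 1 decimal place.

r = ln(107000/41970) / 38 ≈ 0.024628 per year
t = ln(59800/41970) / r = 0.35405 / 0.024628 ≈ 14.376

t ≈ 14.4 years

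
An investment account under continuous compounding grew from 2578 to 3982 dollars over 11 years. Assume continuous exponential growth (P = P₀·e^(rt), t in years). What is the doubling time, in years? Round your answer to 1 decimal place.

r = ln(3982/2578) / 11 = ln(1.54461) / 11 ≈ 0.039525 per year
doubling time = ln 2 / |r| = 0.69315 / 0.039525

doubling time ≈ 17.5 years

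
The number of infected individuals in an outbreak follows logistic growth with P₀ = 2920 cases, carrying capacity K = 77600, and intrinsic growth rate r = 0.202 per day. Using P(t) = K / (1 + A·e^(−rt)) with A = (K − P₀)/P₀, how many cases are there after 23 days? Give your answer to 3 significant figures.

≈ 62,300 cases

A = (77600 − 2920)/2920 = 25.57534
P(23) = 77600 / (1 + 25.57534·e^(−0.202·23)) = 77600 / (1 + 25.57534·0.0096)
= 77600 / 1.24552 ≈ 62303.23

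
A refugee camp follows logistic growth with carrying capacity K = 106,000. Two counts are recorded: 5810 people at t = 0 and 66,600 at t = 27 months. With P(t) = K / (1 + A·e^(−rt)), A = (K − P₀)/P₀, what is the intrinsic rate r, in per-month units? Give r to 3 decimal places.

r ≈ 0.125 per month

A = (106000 − 5810)/5810 = 17.24441
66600 = 106000/(1 + 17.24441·e^(−r·27)) → e^(−27r) = (1.59159 − 1)/17.24441 = 0.034306
r = −ln(0.034306)/27 = 3.37243/27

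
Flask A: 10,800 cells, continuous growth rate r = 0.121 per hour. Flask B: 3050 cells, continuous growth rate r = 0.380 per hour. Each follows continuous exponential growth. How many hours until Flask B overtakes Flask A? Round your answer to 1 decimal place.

t ≈ 4.9 hours

10800·e^(0.121t) = 3050·e^(0.38t)
10800/3050 = e^((0.38 − 0.121)t) → ln(3.54098) = 0.259·t
t = 1.2644 / 0.259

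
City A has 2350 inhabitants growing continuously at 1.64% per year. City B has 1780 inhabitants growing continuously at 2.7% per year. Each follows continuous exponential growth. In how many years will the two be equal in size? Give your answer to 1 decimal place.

2350·e^(0.0164t) = 1780·e^(0.027t)
2350/1780 = e^((0.027 − 0.0164)t) → ln(1.32022) = 0.0106·t
t = 0.2778 / 0.0106

t ≈ 26.2 years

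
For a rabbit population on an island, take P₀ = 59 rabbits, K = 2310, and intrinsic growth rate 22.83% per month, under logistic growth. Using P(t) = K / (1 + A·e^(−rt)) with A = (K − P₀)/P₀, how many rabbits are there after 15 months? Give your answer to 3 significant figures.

A = (2310 − 59)/59 = 38.15254
P(15) = 2310 / (1 + 38.15254·e^(−0.2283·15)) = 2310 / (1 + 38.15254·0.032566)
= 2310 / 2.24246 ≈ 1030.12

≈ 1,030 rabbits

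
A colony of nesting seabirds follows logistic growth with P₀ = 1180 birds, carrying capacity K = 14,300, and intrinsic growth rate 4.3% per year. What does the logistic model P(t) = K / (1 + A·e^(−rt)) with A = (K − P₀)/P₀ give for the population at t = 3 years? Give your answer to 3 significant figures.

A = (14300 − 1180)/1180 = 11.11864
P(3) = 14300 / (1 + 11.11864·e^(−0.043·3)) = 14300 / (1 + 11.11864·0.878974)
= 14300 / 10.773 ≈ 1327.39

≈ 1,330 birds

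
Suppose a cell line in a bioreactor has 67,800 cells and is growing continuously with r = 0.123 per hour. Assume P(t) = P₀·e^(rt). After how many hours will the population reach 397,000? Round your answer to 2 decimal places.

397000 = 67800 · e^(0.123·t)
t = ln(397000/67800) / 0.123 = ln(5.85546) / 0.123 = 1.76737 / 0.123

t ≈ 14.37 hours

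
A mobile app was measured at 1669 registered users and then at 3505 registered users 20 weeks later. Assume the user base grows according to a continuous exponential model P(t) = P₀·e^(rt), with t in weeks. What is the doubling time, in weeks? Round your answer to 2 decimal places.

r = ln(3505/1669) / 20 = ln(2.10006) / 20 ≈ 0.037098 per week
doubling time = ln 2 / |r| = 0.69315 / 0.037098

doubling time ≈ 18.68 weeks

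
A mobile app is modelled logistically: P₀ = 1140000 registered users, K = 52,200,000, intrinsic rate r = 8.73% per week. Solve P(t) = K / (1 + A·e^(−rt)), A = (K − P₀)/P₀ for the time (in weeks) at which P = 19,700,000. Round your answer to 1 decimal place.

t ≈ 37.8 weeks

A = (52200000 − 1140000)/1140000 = 44.78947
19700000 = 52200000/(1 + 44.78947·e^(−0.0873t)) → 1 + 44.78947·e^(−0.0873t) = 2.64975
e^(−0.0873t) = 0.036833 → t = ln(27.14931)/0.0873 = 3.30135/0.0873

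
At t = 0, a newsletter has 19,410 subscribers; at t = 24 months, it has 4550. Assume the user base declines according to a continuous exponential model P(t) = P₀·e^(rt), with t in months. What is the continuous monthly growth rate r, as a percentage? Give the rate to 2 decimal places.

4550 = 19410 · e^(r·24)
e^(24r) = 4550/19410 = 0.23442
r = ln(0.23442) / 24 = -1.45066 / 24

r ≈ -6.04% per month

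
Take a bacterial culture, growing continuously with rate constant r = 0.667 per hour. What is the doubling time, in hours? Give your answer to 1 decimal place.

doubling time ≈ 1.0 hours

doubling time = ln(2) / |r| = 0.69315 / 0.667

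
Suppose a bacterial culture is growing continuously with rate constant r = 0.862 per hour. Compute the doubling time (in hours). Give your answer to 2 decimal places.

doubling time = ln(2) / |r| = 0.69315 / 0.862

doubling time ≈ 0.80 hours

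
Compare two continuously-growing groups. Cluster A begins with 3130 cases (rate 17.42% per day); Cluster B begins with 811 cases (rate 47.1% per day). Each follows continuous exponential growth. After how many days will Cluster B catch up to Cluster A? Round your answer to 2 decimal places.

t ≈ 4.55 days

3130·e^(0.1742t) = 811·e^(0.471t)
3130/811 = e^((0.471 − 0.1742)t) → ln(3.85943) = 0.2968·t
t = 1.35052 / 0.2968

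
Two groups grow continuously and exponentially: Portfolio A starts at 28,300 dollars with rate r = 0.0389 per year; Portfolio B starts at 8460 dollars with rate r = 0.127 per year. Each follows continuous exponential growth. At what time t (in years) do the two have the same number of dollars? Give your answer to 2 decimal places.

28300·e^(0.0389t) = 8460·e^(0.127t)
28300/8460 = e^((0.127 − 0.0389)t) → ln(3.34515) = 0.0881·t
t = 1.20751 / 0.0881

t ≈ 13.71 years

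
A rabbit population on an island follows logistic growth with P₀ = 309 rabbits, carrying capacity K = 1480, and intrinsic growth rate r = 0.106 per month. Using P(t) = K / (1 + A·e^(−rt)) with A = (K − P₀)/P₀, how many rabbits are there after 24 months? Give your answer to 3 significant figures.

A = (1480 − 309)/309 = 3.78964
P(24) = 1480 / (1 + 3.78964·e^(−0.106·24)) = 1480 / (1 + 3.78964·0.078552)
= 1480 / 1.29768 ≈ 1140.49

≈ 1,140 rabbits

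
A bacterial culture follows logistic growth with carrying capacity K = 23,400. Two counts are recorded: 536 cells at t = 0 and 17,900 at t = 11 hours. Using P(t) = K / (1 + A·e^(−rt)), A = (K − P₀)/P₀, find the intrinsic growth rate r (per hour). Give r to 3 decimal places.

r ≈ 0.448 per hour

A = (23400 − 536)/536 = 42.65672
17900 = 23400/(1 + 42.65672·e^(−r·11)) → e^(−11r) = (1.30726 − 1)/42.65672 = 0.007203
r = −ln(0.007203)/11 = 4.93324/11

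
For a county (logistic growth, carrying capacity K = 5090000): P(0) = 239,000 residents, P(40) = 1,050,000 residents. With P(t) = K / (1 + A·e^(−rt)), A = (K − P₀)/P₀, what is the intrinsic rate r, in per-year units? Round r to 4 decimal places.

A = (5090000 − 239000)/239000 = 20.29707
1050000 = 5090000/(1 + 20.29707·e^(−r·40)) → e^(−40r) = (4.84762 − 1)/20.29707 = 0.189565
r = −ln(0.189565)/40 = 1.66302/40

r ≈ 0.0416 per year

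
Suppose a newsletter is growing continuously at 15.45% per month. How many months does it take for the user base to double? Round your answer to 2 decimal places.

doubling time ≈ 4.49 months

doubling time = ln(2) / |r| = 0.69315 / 0.1545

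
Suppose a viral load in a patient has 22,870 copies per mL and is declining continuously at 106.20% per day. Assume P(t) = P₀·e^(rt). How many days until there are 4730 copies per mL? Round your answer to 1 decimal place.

4730 = 22870 · e^(-1.062·t)
t = ln(4730/22870) / -1.062 = ln(0.20682) / -1.062 = -1.5759 / -1.062

t ≈ 1.5 days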